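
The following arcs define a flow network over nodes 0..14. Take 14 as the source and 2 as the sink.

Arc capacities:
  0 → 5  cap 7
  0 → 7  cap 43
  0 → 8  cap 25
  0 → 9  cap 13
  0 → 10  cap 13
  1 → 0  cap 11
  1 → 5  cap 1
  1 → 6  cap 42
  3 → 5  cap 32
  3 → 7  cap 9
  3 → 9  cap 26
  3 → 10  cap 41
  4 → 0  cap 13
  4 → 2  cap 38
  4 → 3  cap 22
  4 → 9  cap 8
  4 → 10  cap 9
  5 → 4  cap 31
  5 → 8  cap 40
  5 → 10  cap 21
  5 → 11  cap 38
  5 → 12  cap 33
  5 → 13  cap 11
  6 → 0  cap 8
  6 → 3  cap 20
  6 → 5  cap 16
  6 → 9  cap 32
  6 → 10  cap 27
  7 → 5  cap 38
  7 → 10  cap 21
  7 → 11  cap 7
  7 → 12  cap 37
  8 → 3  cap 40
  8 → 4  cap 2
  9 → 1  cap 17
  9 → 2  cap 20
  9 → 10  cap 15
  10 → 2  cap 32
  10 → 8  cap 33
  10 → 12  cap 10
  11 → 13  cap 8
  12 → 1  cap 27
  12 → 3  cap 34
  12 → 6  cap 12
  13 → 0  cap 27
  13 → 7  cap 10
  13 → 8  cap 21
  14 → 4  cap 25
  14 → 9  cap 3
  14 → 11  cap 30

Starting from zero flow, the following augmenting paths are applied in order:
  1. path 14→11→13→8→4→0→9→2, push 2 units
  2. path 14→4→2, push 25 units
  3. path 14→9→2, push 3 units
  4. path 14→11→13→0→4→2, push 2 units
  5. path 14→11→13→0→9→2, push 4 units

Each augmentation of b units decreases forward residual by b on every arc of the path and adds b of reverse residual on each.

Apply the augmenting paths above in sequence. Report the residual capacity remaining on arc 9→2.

Residual capacity of (9,2): 11

after path 1 (14→11→13→8→4→0→9→2, push 2): res(9,2)=18
after path 2 (14→4→2, push 25): res(9,2)=18
after path 3 (14→9→2, push 3): res(9,2)=15
after path 4 (14→11→13→0→4→2, push 2): res(9,2)=15
after path 5 (14→11→13→0→9→2, push 4): res(9,2)=11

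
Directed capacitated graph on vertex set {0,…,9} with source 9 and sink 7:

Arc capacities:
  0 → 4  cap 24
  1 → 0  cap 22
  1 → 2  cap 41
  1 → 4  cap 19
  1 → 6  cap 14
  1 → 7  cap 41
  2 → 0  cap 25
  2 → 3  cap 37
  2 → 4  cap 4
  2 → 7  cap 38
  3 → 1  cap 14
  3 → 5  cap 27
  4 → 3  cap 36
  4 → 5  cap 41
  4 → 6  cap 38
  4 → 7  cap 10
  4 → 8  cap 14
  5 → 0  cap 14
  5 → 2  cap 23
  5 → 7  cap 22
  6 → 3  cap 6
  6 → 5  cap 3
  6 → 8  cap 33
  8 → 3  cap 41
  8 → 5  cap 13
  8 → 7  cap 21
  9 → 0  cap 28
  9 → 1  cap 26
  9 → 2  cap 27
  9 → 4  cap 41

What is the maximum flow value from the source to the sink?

augment #1: 9→1→7 bottleneck 26, total now 26
augment #2: 9→2→7 bottleneck 27, total now 53
augment #3: 9→4→7 bottleneck 10, total now 63
augment #4: 9→4→5→7 bottleneck 22, total now 85
augment #5: 9→4→8→7 bottleneck 9, total now 94
augment #6: 9→0→4→8→7 bottleneck 5, total now 99
augment #7: 9→0→4→3→1→7 bottleneck 14, total now 113
augment #8: 9→0→4→5→2→7 bottleneck 5, total now 118

Maximum flow value: 118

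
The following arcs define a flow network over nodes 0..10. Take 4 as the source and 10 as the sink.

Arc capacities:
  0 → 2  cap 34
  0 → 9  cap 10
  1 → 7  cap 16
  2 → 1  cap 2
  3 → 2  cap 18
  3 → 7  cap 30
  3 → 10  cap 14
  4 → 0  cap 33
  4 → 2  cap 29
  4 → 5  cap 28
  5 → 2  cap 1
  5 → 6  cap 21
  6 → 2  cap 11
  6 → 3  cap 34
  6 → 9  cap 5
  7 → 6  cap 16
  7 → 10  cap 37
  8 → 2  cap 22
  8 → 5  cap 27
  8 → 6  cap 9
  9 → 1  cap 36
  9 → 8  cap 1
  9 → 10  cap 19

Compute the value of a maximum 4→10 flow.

Maximum flow value: 33

augment #1: 4→0→9→10 bottleneck 10, total now 10
augment #2: 4→2→1→7→10 bottleneck 2, total now 12
augment #3: 4→5→6→3→10 bottleneck 14, total now 26
augment #4: 4→5→6→9→10 bottleneck 5, total now 31
augment #5: 4→5→6→3→7→10 bottleneck 2, total now 33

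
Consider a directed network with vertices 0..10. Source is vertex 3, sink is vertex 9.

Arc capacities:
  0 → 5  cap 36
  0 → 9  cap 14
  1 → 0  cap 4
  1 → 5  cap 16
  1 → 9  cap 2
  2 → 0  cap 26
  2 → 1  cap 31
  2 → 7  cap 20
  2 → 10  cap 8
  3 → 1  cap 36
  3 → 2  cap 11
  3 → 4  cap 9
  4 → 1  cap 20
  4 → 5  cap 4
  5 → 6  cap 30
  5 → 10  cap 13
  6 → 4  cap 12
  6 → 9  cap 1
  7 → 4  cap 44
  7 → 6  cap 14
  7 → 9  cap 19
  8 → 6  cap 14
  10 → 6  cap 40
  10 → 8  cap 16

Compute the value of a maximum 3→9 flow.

Maximum flow value: 18

augment #1: 3→1→9 bottleneck 2, total now 2
augment #2: 3→1→0→9 bottleneck 4, total now 6
augment #3: 3→2→0→9 bottleneck 10, total now 16
augment #4: 3→2→7→9 bottleneck 1, total now 17
augment #5: 3→1→5→6→9 bottleneck 1, total now 18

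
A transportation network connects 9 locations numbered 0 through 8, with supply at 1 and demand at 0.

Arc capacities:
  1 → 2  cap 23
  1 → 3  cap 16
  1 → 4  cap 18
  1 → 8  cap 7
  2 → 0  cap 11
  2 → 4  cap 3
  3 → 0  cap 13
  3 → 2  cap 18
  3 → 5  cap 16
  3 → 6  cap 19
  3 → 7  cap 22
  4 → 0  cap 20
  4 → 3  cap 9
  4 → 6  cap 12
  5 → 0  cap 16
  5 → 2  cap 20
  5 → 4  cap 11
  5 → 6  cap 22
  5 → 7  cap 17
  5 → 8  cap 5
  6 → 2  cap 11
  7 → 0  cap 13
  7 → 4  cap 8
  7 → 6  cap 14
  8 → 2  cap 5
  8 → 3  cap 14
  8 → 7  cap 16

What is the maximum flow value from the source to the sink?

Maximum flow value: 55

augment #1: 1→2→0 bottleneck 11, total now 11
augment #2: 1→3→0 bottleneck 13, total now 24
augment #3: 1→4→0 bottleneck 18, total now 42
augment #4: 1→2→4→0 bottleneck 2, total now 44
augment #5: 1→3→5→0 bottleneck 3, total now 47
augment #6: 1→8→7→0 bottleneck 7, total now 54
augment #7: 1→2→4→3→5→0 bottleneck 1, total now 55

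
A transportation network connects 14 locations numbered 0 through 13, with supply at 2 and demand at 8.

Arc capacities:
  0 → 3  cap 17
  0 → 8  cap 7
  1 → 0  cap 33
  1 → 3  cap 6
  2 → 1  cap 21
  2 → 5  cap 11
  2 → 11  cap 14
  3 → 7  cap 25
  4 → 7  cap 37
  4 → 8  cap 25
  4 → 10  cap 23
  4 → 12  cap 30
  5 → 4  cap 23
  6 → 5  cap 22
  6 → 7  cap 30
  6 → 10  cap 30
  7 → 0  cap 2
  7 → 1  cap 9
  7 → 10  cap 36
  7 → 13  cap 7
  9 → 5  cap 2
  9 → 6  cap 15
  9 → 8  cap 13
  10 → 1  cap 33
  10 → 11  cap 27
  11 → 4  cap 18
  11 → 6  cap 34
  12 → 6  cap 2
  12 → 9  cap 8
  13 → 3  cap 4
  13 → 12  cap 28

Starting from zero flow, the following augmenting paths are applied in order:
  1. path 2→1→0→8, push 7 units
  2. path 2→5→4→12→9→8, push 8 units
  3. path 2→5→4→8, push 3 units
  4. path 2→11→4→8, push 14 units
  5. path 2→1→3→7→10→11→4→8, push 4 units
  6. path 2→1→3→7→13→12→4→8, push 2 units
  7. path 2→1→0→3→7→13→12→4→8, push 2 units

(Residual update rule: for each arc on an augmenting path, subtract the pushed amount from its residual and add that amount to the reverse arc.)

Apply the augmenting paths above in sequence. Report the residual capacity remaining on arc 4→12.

after path 1 (2→1→0→8, push 7): res(4,12)=30
after path 2 (2→5→4→12→9→8, push 8): res(4,12)=22
after path 3 (2→5→4→8, push 3): res(4,12)=22
after path 4 (2→11→4→8, push 14): res(4,12)=22
after path 5 (2→1→3→7→10→11→4→8, push 4): res(4,12)=22
after path 6 (2→1→3→7→13→12→4→8, push 2): res(4,12)=24
after path 7 (2→1→0→3→7→13→12→4→8, push 2): res(4,12)=26

Residual capacity of (4,12): 26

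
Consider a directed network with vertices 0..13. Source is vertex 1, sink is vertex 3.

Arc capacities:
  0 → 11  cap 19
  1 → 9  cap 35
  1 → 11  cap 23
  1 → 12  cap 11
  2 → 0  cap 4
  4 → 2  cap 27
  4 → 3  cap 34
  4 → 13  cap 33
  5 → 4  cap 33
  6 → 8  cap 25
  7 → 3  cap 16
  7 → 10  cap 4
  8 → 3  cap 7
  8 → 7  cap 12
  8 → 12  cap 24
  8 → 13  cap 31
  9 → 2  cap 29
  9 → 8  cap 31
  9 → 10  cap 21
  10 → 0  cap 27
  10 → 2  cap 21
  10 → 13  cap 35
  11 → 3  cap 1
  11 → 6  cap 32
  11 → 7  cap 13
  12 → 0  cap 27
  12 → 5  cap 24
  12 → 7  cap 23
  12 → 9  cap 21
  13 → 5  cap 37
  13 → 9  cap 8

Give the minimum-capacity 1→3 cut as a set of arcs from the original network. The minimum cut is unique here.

Min-cut arcs: {(5,4), (7,3), (8,3), (11,3)} (total capacity 57)

augment #1: 1→11→3 push 1
augment #2: 1→9→8→3 push 7
augment #3: 1→11→7→3 push 13
augment #4: 1→12→7→3 push 3
augment #5: 1→12→5→4→3 push 8
augment #6: 1→9→8→12→5→4→3 push 16
augment #7: 1→9→8→13→5→4→3 push 8
augment #8: 1→9→10→13→5→4→3 push 1
max flow = 57; residual-reachable set from 1 gives S-side
cut edges (S→T): {(5,4), (7,3), (8,3), (11,3)} total cap 57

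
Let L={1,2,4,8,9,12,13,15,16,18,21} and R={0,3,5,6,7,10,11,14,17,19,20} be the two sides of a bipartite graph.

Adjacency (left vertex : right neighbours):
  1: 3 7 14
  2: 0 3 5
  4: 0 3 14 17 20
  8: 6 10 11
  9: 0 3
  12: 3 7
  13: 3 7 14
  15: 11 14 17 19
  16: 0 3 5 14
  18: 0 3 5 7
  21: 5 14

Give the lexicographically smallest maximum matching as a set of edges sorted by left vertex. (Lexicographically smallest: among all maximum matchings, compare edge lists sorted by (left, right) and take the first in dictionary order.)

Lex-smallest maximum matching: {(1,3), (2,0), (4,17), (8,6), (12,7), (13,14), (15,11), (16,5)}

|M| = 8 (so the lex-smallest maximum matching has 8 edges)
process left vertices in ascending order; for each, take the smallest-labelled available neighbour that still permits 8 edges overall, or leave it unmatched if none does
lex-smallest matching: {1-3, 2-0, 4-17, 8-6, 12-7, 13-14, 15-11, 16-5}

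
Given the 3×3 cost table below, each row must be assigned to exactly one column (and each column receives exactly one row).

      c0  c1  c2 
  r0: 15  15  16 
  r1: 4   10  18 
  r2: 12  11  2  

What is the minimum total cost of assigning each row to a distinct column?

Minimum assignment cost: 21

optimal assignment: row0→col1 (cost 15), row1→col0 (cost 4), row2→col2 (cost 2)
total = 15 + 4 + 2 = 21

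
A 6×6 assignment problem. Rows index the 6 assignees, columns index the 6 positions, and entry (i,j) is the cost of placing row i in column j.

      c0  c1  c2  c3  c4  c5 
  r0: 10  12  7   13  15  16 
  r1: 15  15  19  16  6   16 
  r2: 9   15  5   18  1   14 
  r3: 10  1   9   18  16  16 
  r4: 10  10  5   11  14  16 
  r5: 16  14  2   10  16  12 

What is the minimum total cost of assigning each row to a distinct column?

optimal assignment: row0→col0 (cost 10), row1→col5 (cost 16), row2→col4 (cost 1), row3→col1 (cost 1), row4→col3 (cost 11), row5→col2 (cost 2)
total = 10 + 16 + 1 + 1 + 11 + 2 = 41

Minimum assignment cost: 41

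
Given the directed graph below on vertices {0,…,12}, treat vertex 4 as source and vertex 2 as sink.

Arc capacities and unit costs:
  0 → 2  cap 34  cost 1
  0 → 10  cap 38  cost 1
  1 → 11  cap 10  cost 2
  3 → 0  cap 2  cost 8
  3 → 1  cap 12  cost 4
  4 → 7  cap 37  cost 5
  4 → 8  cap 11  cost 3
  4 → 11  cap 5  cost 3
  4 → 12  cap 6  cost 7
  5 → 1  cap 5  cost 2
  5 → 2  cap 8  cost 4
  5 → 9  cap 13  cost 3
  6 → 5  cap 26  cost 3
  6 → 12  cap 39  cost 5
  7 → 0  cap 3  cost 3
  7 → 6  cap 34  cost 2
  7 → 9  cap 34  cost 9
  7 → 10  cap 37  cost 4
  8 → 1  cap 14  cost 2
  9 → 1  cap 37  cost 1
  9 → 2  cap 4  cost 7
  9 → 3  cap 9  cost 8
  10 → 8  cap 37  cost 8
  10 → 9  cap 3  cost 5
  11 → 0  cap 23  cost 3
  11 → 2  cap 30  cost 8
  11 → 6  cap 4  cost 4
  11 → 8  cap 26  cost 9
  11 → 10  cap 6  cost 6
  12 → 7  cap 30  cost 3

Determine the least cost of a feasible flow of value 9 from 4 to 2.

Minimum cost for 9 units: 73

shortest-cost path #1: 4→11→0→2 push 5 @ unit cost 7 (adds 35)
shortest-cost path #2: 4→7→0→2 push 3 @ unit cost 9 (adds 27)
shortest-cost path #3: 4→8→1→11→0→2 push 1 @ unit cost 11 (adds 11)
total cost = 73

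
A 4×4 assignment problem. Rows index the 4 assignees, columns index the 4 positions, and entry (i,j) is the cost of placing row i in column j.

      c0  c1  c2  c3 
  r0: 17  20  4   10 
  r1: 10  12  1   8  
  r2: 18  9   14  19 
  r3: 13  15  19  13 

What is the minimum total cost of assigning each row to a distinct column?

Minimum assignment cost: 33

optimal assignment: row0→col3 (cost 10), row1→col2 (cost 1), row2→col1 (cost 9), row3→col0 (cost 13)
total = 10 + 1 + 9 + 13 = 33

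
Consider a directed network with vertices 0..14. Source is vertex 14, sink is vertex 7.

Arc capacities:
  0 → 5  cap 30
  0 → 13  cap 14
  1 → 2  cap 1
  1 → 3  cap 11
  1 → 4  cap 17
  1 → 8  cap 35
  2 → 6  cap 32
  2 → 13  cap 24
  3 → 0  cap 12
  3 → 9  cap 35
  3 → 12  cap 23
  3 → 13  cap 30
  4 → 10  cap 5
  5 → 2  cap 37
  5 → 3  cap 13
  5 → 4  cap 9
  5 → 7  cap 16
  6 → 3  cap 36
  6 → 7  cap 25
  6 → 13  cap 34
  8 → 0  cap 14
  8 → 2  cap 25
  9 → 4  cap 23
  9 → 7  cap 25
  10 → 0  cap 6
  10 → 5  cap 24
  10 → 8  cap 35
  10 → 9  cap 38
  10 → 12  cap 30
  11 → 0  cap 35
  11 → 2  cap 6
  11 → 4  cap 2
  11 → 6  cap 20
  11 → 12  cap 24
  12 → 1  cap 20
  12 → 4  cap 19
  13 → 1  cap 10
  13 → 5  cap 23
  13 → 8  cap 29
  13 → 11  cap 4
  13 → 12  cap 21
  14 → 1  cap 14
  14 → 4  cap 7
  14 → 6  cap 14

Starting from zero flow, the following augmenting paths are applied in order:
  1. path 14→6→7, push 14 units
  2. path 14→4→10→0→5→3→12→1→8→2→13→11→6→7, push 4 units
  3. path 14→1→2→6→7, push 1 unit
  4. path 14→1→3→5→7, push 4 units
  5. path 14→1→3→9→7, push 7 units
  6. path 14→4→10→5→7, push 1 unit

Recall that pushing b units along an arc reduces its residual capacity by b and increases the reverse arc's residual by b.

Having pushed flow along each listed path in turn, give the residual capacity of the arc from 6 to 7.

Residual capacity of (6,7): 6

after path 1 (14→6→7, push 14): res(6,7)=11
after path 2 (14→4→10→0→5→3→12→1→8→2→13→11→6→7, push 4): res(6,7)=7
after path 3 (14→1→2→6→7, push 1): res(6,7)=6
after path 4 (14→1→3→5→7, push 4): res(6,7)=6
after path 5 (14→1→3→9→7, push 7): res(6,7)=6
after path 6 (14→4→10→5→7, push 1): res(6,7)=6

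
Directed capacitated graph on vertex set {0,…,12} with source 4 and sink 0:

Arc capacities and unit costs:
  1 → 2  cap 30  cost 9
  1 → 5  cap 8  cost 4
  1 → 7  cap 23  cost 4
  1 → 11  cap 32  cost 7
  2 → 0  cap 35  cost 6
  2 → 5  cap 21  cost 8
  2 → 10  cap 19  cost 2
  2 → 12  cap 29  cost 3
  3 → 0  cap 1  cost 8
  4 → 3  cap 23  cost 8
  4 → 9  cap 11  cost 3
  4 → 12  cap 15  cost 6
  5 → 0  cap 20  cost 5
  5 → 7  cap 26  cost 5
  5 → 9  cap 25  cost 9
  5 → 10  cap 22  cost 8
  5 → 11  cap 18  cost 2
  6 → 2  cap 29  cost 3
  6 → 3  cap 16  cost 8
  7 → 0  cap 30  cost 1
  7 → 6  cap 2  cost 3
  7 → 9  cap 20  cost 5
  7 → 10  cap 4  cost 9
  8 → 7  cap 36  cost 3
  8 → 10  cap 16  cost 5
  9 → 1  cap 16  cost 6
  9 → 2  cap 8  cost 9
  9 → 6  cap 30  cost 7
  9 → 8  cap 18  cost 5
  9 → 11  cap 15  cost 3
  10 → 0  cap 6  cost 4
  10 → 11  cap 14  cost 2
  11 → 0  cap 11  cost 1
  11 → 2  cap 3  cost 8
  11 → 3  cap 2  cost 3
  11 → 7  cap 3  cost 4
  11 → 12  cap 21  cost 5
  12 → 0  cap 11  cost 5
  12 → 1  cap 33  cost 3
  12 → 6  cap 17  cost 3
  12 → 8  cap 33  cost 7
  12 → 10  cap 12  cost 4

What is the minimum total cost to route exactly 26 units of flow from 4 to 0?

Minimum cost for 26 units: 254

shortest-cost path #1: 4→9→11→0 push 11 @ unit cost 7 (adds 77)
shortest-cost path #2: 4→12→0 push 11 @ unit cost 11 (adds 121)
shortest-cost path #3: 4→12→1→7→0 push 4 @ unit cost 14 (adds 56)
total cost = 254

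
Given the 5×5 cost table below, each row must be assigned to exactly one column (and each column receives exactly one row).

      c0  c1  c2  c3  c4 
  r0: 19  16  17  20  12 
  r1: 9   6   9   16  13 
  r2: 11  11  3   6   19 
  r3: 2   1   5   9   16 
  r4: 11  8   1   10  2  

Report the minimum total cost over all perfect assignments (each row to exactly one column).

optimal assignment: row0→col4 (cost 12), row1→col1 (cost 6), row2→col3 (cost 6), row3→col0 (cost 2), row4→col2 (cost 1)
total = 12 + 6 + 6 + 2 + 1 = 27

Minimum assignment cost: 27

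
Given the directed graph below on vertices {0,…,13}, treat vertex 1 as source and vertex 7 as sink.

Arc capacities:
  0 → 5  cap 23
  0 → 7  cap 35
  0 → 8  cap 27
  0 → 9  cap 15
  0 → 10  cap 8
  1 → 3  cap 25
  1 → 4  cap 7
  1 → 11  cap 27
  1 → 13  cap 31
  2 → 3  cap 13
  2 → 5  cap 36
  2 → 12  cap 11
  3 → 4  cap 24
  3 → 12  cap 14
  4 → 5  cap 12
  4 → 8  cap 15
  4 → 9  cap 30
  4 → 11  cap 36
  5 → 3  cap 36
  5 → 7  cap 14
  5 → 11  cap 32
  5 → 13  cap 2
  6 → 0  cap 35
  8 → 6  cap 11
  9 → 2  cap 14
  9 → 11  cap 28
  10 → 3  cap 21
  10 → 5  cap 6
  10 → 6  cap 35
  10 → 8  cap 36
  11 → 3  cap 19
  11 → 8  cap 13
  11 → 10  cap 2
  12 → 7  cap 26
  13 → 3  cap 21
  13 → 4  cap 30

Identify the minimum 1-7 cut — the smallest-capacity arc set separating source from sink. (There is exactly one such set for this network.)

augment #1: 1→3→12→7 push 14
augment #2: 1→4→5→7 push 7
augment #3: 1→3→4→5→7 push 5
augment #4: 1→11→10→5→7 push 2
augment #5: 1→11→8→6→0→7 push 11
augment #6: 1→3→4→9→2→12→7 push 6
augment #7: 1→13→4→9→2→12→7 push 5
augment #8: 1→13→4→9→2→5→10→6→0→7 push 2
max flow = 52; residual-reachable set from 1 gives S-side
cut edges (S→T): {(2,12), (3,12), (5,7), (8,6), (11,10)} total cap 52

Min-cut arcs: {(2,12), (3,12), (5,7), (8,6), (11,10)} (total capacity 52)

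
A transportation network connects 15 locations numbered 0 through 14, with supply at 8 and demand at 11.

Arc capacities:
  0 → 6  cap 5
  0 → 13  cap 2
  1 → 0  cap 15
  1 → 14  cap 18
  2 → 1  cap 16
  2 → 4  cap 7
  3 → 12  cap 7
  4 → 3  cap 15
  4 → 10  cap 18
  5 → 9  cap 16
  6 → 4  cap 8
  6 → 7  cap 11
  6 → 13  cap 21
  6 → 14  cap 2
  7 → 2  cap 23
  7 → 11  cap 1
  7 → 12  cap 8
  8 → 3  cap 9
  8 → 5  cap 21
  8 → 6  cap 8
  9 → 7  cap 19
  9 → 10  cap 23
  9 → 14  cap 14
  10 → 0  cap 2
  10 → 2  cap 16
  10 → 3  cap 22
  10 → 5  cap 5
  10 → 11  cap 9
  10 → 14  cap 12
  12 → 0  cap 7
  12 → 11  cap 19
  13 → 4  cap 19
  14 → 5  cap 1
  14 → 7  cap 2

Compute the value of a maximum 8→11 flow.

Maximum flow value: 25

augment #1: 8→3→12→11 bottleneck 7, total now 7
augment #2: 8→6→7→11 bottleneck 1, total now 8
augment #3: 8→5→9→10→11 bottleneck 9, total now 17
augment #4: 8→6→7→12→11 bottleneck 7, total now 24
augment #5: 8→5→9→7→12→11 bottleneck 1, total now 25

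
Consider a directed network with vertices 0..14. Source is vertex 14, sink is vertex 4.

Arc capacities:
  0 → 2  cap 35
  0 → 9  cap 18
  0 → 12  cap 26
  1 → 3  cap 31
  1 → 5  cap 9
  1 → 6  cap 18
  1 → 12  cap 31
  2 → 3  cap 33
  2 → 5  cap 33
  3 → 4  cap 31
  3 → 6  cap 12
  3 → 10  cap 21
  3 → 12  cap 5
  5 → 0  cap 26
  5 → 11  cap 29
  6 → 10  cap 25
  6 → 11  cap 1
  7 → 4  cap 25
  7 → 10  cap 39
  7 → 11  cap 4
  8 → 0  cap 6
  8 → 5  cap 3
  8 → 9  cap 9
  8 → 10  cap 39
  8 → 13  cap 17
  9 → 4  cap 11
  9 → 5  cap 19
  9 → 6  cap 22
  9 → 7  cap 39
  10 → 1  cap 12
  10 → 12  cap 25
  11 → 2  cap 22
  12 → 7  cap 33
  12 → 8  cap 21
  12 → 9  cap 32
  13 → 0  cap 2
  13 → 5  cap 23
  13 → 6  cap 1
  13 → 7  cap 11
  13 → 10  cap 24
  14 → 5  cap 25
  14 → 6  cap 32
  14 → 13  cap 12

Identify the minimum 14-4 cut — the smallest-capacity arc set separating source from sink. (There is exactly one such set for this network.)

Min-cut arcs: {(6,10), (6,11), (14,5), (14,13)} (total capacity 63)

augment #1: 14→13→7→4 push 11
augment #2: 14→5→0→9→4 push 11
augment #3: 14→5→0→2→3→4 push 14
augment #4: 14→6→10→1→3→4 push 12
augment #5: 14→6→10→12→7→4 push 13
augment #6: 14→6→11→2→3→4 push 1
augment #7: 14→13→0→2→3→4 push 1
max flow = 63; residual-reachable set from 14 gives S-side
cut edges (S→T): {(6,10), (6,11), (14,5), (14,13)} total cap 63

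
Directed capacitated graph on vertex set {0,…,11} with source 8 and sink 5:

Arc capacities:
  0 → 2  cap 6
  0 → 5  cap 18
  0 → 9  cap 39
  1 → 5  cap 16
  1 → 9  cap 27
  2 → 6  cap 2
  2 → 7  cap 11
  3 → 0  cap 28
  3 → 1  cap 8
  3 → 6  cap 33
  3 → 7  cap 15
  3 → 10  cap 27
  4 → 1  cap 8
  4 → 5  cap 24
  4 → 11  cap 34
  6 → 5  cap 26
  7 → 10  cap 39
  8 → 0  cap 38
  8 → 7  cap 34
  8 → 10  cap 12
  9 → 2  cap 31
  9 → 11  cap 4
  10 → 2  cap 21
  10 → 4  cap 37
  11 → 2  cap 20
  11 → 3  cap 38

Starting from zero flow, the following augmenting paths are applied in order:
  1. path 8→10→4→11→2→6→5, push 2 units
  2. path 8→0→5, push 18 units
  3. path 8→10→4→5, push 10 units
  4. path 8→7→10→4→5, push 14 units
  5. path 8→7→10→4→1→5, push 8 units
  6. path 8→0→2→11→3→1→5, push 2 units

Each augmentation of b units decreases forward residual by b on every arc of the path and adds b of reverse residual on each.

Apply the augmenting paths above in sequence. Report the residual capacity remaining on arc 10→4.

after path 1 (8→10→4→11→2→6→5, push 2): res(10,4)=35
after path 2 (8→0→5, push 18): res(10,4)=35
after path 3 (8→10→4→5, push 10): res(10,4)=25
after path 4 (8→7→10→4→5, push 14): res(10,4)=11
after path 5 (8→7→10→4→1→5, push 8): res(10,4)=3
after path 6 (8→0→2→11→3→1→5, push 2): res(10,4)=3

Residual capacity of (10,4): 3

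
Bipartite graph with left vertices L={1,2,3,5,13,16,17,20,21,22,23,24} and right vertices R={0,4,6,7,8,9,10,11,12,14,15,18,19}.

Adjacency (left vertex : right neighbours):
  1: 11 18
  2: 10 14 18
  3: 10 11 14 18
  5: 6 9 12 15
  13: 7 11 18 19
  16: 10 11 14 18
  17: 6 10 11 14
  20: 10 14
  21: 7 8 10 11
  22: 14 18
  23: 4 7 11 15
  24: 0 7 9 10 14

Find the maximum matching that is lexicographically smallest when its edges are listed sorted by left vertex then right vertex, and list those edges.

Lex-smallest maximum matching: {(1,11), (2,10), (3,14), (5,9), (13,7), (16,18), (17,6), (21,8), (23,4), (24,0)}

|M| = 10 (so the lex-smallest maximum matching has 10 edges)
process left vertices in ascending order; for each, take the smallest-labelled available neighbour that still permits 10 edges overall, or leave it unmatched if none does
lex-smallest matching: {1-11, 2-10, 3-14, 5-9, 13-7, 16-18, 17-6, 21-8, 23-4, 24-0}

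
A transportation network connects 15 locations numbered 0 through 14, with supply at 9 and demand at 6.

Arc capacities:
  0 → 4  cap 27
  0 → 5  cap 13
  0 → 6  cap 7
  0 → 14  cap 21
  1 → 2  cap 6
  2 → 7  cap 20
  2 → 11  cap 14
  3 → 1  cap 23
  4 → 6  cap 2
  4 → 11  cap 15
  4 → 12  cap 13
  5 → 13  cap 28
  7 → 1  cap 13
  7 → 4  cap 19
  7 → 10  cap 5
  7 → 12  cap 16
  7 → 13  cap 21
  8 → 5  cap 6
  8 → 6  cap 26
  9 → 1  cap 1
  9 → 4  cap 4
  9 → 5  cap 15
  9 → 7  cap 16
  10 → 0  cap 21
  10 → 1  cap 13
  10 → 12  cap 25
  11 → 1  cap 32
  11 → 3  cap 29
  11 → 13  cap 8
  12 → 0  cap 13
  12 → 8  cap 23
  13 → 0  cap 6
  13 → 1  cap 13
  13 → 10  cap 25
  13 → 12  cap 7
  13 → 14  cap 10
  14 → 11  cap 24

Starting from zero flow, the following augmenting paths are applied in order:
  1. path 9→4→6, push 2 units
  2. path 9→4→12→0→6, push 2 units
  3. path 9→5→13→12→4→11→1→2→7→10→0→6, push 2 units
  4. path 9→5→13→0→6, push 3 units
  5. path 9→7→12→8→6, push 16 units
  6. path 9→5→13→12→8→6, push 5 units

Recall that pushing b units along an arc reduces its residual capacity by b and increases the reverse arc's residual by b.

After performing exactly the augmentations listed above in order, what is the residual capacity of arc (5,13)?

after path 1 (9→4→6, push 2): res(5,13)=28
after path 2 (9→4→12→0→6, push 2): res(5,13)=28
after path 3 (9→5→13→12→4→11→1→2→7→10→0→6, push 2): res(5,13)=26
after path 4 (9→5→13→0→6, push 3): res(5,13)=23
after path 5 (9→7→12→8→6, push 16): res(5,13)=23
after path 6 (9→5→13→12→8→6, push 5): res(5,13)=18

Residual capacity of (5,13): 18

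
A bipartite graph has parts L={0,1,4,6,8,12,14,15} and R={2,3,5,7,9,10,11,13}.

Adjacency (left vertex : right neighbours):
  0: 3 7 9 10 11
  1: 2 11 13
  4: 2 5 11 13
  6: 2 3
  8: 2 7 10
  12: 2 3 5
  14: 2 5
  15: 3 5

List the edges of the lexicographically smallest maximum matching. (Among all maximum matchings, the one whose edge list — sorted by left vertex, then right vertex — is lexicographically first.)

|M| = 7 (so the lex-smallest maximum matching has 7 edges)
process left vertices in ascending order; for each, take the smallest-labelled available neighbour that still permits 7 edges overall, or leave it unmatched if none does
lex-smallest matching: {0-7, 1-11, 4-13, 6-2, 8-10, 12-3, 14-5}

Lex-smallest maximum matching: {(0,7), (1,11), (4,13), (6,2), (8,10), (12,3), (14,5)}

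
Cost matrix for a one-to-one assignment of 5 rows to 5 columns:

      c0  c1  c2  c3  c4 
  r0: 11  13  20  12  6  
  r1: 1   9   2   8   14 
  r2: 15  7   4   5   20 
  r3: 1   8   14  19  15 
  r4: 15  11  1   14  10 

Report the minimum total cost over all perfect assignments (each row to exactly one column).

Minimum assignment cost: 21

optimal assignment: row0→col4 (cost 6), row1→col0 (cost 1), row2→col3 (cost 5), row3→col1 (cost 8), row4→col2 (cost 1)
total = 6 + 1 + 5 + 8 + 1 = 21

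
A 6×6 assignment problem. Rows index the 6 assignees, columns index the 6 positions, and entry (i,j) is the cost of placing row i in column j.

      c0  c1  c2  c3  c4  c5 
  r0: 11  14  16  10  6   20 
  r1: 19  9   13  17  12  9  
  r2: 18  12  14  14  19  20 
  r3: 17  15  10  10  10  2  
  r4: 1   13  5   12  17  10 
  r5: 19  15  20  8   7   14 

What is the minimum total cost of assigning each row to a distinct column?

Minimum assignment cost: 40

optimal assignment: row0→col4 (cost 6), row1→col1 (cost 9), row2→col2 (cost 14), row3→col5 (cost 2), row4→col0 (cost 1), row5→col3 (cost 8)
total = 6 + 9 + 14 + 2 + 1 + 8 = 40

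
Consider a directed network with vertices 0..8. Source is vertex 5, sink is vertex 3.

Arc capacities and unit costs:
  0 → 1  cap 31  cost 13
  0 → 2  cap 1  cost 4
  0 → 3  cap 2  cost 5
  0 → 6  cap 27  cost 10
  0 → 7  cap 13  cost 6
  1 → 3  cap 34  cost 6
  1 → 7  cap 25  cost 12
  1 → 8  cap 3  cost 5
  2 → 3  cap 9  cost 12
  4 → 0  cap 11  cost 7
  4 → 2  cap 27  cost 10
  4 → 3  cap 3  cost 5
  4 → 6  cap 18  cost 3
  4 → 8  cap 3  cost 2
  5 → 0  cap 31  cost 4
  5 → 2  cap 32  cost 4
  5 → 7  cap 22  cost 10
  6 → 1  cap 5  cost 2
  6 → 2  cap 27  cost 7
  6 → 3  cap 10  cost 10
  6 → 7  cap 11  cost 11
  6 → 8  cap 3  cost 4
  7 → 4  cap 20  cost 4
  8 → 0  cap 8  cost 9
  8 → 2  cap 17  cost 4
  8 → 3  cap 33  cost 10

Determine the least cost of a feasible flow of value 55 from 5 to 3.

Minimum cost for 55 units: 1197

shortest-cost path #1: 5→0→3 push 2 @ unit cost 9 (adds 18)
shortest-cost path #2: 5→2→3 push 9 @ unit cost 16 (adds 144)
shortest-cost path #3: 5→7→4→3 push 3 @ unit cost 19 (adds 57)
shortest-cost path #4: 5→0→6→1→3 push 5 @ unit cost 22 (adds 110)
shortest-cost path #5: 5→0→1→3 push 24 @ unit cost 23 (adds 552)
shortest-cost path #6: 5→7→4→8→3 push 3 @ unit cost 26 (adds 78)
shortest-cost path #7: 5→7→4→6→0→1→3 push 5 @ unit cost 26 (adds 130)
shortest-cost path #8: 5→7→4→6→3 push 4 @ unit cost 27 (adds 108)
total cost = 1197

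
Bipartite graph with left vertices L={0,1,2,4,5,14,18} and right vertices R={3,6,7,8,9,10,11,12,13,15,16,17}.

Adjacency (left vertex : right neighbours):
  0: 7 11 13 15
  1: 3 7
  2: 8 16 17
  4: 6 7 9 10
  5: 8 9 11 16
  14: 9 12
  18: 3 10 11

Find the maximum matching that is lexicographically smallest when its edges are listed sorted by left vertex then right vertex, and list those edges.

|M| = 7 (so the lex-smallest maximum matching has 7 edges)
process left vertices in ascending order; for each, take the smallest-labelled available neighbour that still permits 7 edges overall, or leave it unmatched if none does
lex-smallest matching: {0-7, 1-3, 2-8, 4-6, 5-9, 14-12, 18-10}

Lex-smallest maximum matching: {(0,7), (1,3), (2,8), (4,6), (5,9), (14,12), (18,10)}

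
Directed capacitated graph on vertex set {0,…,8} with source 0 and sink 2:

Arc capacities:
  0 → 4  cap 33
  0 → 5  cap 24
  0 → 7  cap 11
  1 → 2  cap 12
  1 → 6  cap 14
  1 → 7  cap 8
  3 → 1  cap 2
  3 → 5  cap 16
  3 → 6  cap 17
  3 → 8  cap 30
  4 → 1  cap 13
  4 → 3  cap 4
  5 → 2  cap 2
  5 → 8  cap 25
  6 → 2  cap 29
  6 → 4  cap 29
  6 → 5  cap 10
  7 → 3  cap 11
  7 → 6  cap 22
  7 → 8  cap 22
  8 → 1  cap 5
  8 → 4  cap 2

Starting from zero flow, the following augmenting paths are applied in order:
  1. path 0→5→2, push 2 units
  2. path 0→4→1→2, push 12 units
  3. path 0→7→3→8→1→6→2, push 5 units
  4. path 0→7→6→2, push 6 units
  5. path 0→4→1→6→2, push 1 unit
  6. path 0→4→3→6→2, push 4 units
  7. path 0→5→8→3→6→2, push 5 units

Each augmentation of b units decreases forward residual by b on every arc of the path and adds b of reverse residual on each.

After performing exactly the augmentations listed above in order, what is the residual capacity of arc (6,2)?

Residual capacity of (6,2): 8

after path 1 (0→5→2, push 2): res(6,2)=29
after path 2 (0→4→1→2, push 12): res(6,2)=29
after path 3 (0→7→3→8→1→6→2, push 5): res(6,2)=24
after path 4 (0→7→6→2, push 6): res(6,2)=18
after path 5 (0→4→1→6→2, push 1): res(6,2)=17
after path 6 (0→4→3→6→2, push 4): res(6,2)=13
after path 7 (0→5→8→3→6→2, push 5): res(6,2)=8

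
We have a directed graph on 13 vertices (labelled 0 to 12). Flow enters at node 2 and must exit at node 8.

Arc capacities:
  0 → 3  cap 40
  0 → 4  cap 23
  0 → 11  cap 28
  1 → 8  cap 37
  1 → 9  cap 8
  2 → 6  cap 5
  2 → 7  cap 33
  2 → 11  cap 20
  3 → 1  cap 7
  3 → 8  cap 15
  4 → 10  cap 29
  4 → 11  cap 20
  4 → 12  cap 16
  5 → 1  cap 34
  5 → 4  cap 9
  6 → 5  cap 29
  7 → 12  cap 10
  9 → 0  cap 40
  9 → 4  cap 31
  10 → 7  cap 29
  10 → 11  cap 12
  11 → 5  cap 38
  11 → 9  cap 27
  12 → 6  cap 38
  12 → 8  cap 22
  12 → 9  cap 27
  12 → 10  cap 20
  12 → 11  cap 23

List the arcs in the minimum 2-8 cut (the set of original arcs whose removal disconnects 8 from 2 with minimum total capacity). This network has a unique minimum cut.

Min-cut arcs: {(2,6), (2,11), (7,12)} (total capacity 35)

augment #1: 2→7→12→8 push 10
augment #2: 2→6→5→1→8 push 5
augment #3: 2→11→5→1→8 push 20
max flow = 35; residual-reachable set from 2 gives S-side
cut edges (S→T): {(2,6), (2,11), (7,12)} total cap 35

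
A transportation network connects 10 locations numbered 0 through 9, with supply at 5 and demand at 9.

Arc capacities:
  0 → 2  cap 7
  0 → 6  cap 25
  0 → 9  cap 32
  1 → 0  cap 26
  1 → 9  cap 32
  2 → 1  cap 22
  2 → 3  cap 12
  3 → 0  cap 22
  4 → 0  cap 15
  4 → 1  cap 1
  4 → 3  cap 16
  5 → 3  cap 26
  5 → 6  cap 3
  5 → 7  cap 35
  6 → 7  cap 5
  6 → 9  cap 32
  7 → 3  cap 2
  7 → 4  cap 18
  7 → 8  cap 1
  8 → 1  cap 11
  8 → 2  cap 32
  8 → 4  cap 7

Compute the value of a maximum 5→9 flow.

Maximum flow value: 42

augment #1: 5→6→9 bottleneck 3, total now 3
augment #2: 5→3→0→9 bottleneck 22, total now 25
augment #3: 5→7→4→0→9 bottleneck 10, total now 35
augment #4: 5→7→4→1→9 bottleneck 1, total now 36
augment #5: 5→7→8→1→9 bottleneck 1, total now 37
augment #6: 5→7→4→0→6→9 bottleneck 5, total now 42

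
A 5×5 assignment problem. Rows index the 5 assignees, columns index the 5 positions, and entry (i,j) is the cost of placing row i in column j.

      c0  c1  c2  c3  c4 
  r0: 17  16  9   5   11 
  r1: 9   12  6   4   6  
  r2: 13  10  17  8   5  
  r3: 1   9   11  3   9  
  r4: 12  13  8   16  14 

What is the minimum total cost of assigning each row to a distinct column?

Minimum assignment cost: 30

one of 2 optimal assignments: row0→col3 (cost 5), row1→col2 (cost 6), row2→col4 (cost 5), row3→col0 (cost 1), row4→col1 (cost 13)
total = 5 + 6 + 5 + 1 + 13 = 30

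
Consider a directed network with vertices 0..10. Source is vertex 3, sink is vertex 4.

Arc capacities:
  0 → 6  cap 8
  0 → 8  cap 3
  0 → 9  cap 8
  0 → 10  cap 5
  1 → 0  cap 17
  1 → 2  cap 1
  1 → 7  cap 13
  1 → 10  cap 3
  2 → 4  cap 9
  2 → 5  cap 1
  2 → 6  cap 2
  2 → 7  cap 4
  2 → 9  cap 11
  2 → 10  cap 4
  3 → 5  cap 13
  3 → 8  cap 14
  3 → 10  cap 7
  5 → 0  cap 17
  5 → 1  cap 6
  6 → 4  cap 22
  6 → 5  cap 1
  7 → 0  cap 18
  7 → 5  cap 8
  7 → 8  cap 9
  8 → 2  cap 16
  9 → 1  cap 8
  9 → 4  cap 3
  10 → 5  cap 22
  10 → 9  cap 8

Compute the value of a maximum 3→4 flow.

augment #1: 3→8→2→4 bottleneck 9, total now 9
augment #2: 3→10→9→4 bottleneck 3, total now 12
augment #3: 3→5→0→6→4 bottleneck 8, total now 20
augment #4: 3→8→2→6→4 bottleneck 2, total now 22

Maximum flow value: 22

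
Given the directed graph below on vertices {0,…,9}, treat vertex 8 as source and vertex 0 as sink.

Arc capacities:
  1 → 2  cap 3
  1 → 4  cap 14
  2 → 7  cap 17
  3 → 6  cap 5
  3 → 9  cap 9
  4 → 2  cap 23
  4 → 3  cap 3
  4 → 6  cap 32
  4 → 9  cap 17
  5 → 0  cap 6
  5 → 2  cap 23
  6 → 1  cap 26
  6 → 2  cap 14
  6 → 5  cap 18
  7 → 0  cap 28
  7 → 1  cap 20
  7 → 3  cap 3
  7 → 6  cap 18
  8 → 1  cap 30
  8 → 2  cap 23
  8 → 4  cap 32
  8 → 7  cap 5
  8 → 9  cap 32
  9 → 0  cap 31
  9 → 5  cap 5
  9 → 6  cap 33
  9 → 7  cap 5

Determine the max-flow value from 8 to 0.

augment #1: 8→7→0 bottleneck 5, total now 5
augment #2: 8→9→0 bottleneck 31, total now 36
augment #3: 8→2→7→0 bottleneck 17, total now 53
augment #4: 8→9→5→0 bottleneck 1, total now 54
augment #5: 8→4→6→5→0 bottleneck 5, total now 59
augment #6: 8→4→9→7→0 bottleneck 5, total now 64

Maximum flow value: 64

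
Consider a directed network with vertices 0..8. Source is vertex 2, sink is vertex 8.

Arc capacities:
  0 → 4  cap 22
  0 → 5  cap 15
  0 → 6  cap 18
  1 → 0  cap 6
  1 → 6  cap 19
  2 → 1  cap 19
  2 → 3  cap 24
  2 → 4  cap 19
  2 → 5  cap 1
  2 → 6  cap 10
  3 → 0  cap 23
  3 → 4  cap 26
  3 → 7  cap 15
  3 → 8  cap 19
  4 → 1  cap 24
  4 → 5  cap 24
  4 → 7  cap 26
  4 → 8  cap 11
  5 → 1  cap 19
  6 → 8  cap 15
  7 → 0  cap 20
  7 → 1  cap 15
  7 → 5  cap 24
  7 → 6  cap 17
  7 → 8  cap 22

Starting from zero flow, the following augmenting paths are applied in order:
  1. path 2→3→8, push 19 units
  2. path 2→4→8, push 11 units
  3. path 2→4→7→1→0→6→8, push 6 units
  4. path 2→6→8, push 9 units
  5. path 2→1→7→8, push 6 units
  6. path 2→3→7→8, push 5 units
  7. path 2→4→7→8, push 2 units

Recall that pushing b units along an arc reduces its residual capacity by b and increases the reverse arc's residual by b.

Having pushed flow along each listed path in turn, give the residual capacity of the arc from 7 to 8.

Residual capacity of (7,8): 9

after path 1 (2→3→8, push 19): res(7,8)=22
after path 2 (2→4→8, push 11): res(7,8)=22
after path 3 (2→4→7→1→0→6→8, push 6): res(7,8)=22
after path 4 (2→6→8, push 9): res(7,8)=22
after path 5 (2→1→7→8, push 6): res(7,8)=16
after path 6 (2→3→7→8, push 5): res(7,8)=11
after path 7 (2→4→7→8, push 2): res(7,8)=9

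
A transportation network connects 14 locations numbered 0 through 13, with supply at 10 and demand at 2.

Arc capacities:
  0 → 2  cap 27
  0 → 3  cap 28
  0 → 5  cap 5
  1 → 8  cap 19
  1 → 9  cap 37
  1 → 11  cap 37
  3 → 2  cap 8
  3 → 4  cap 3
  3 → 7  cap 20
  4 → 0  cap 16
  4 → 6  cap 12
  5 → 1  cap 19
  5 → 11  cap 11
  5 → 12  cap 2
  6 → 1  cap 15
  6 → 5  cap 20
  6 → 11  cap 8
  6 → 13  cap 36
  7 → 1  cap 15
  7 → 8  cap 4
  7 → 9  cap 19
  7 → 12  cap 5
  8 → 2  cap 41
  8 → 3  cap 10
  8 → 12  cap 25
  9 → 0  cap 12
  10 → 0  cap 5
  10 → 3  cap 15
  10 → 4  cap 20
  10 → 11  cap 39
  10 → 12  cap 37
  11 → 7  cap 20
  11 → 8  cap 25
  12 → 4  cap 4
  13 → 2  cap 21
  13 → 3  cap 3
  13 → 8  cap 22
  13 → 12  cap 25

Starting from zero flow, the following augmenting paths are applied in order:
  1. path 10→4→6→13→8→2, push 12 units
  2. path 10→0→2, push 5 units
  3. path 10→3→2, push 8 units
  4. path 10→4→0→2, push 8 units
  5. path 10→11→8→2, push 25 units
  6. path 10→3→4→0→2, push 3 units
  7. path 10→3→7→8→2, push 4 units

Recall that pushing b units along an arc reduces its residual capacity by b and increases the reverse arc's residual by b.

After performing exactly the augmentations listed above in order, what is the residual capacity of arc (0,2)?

Residual capacity of (0,2): 11

after path 1 (10→4→6→13→8→2, push 12): res(0,2)=27
after path 2 (10→0→2, push 5): res(0,2)=22
after path 3 (10→3→2, push 8): res(0,2)=22
after path 4 (10→4→0→2, push 8): res(0,2)=14
after path 5 (10→11→8→2, push 25): res(0,2)=14
after path 6 (10→3→4→0→2, push 3): res(0,2)=11
after path 7 (10→3→7→8→2, push 4): res(0,2)=11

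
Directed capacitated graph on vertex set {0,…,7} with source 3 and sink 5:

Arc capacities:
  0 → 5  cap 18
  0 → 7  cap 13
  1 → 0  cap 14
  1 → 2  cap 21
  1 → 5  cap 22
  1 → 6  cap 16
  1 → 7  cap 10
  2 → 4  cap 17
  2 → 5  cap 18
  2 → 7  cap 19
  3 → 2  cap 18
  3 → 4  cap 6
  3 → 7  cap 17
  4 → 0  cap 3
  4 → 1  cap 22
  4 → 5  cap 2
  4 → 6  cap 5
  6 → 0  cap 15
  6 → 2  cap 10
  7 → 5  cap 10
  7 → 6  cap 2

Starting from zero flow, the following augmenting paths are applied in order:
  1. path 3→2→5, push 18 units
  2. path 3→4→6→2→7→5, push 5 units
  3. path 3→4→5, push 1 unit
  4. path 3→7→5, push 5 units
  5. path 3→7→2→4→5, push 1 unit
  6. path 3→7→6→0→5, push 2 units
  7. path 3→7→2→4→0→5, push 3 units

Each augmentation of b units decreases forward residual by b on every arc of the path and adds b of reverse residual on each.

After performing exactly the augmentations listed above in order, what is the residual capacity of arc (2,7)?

after path 1 (3→2→5, push 18): res(2,7)=19
after path 2 (3→4→6→2→7→5, push 5): res(2,7)=14
after path 3 (3→4→5, push 1): res(2,7)=14
after path 4 (3→7→5, push 5): res(2,7)=14
after path 5 (3→7→2→4→5, push 1): res(2,7)=15
after path 6 (3→7→6→0→5, push 2): res(2,7)=15
after path 7 (3→7→2→4→0→5, push 3): res(2,7)=18

Residual capacity of (2,7): 18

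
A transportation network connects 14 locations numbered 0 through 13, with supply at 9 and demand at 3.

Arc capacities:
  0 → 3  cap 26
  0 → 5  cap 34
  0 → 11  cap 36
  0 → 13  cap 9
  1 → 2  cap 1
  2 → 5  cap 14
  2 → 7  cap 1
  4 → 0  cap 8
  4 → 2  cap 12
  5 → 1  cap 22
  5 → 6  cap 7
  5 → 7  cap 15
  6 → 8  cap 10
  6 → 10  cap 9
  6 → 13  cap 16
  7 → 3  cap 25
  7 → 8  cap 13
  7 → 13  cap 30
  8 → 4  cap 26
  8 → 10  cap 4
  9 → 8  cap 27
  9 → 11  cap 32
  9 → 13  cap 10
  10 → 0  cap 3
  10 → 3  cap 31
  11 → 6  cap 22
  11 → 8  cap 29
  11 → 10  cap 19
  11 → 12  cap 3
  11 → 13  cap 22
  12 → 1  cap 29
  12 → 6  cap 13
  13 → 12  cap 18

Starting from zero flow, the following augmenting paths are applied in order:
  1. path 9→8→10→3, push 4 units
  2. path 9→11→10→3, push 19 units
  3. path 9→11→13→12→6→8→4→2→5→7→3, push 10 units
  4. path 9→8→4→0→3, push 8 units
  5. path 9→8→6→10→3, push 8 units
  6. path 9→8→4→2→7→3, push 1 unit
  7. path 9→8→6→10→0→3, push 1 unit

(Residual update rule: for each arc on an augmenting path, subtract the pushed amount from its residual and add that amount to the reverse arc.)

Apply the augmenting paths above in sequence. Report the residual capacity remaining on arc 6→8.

after path 1 (9→8→10→3, push 4): res(6,8)=10
after path 2 (9→11→10→3, push 19): res(6,8)=10
after path 3 (9→11→13→12→6→8→4→2→5→7→3, push 10): res(6,8)=0
after path 4 (9→8→4→0→3, push 8): res(6,8)=0
after path 5 (9→8→6→10→3, push 8): res(6,8)=8
after path 6 (9→8→4→2→7→3, push 1): res(6,8)=8
after path 7 (9→8→6→10→0→3, push 1): res(6,8)=9

Residual capacity of (6,8): 9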